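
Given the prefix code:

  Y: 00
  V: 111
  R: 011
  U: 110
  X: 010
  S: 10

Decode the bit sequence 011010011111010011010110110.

RXRVXRXUU

Read left to right; each codeword is recognised as soon as it completes (prefix code):
  011→R | 010→X | 011→R | 111→V | 010→X | 011→R | 010→X | 110→U | 110→U
Decoded message: RXRVXRXUU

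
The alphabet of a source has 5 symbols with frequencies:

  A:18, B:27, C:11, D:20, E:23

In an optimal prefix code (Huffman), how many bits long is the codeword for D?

2

Huffman merges, smallest pair first:
combine C(11), A(18) → 29
combine D(20), E(23) → 43
combine B(27), 29 → 56
combine 43, 56 → 99
D sits 2 levels below the root, so its codeword is 2 bits.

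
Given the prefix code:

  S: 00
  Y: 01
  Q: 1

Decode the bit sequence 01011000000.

YYQSSS

Read left to right; each codeword is recognised as soon as it completes (prefix code):
  01→Y | 01→Y | 1→Q | 00→S | 00→S | 00→S
Decoded message: YYQSSS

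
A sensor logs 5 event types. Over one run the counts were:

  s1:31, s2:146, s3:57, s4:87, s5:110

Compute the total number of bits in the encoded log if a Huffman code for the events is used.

Build the Huffman tree bottom-up:
combine s1(31), s3(57) → 88
combine s4(87), 88 → 175
combine s5(110), s2(146) → 256
combine 175, 256 → 431
The encoded length is the sum of every internal node's weight: 88 + 175 + 256 + 431 = 950 bits.

950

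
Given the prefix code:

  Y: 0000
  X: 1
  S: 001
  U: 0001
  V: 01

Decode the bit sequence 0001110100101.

Read left to right; each codeword is recognised as soon as it completes (prefix code):
  0001→U | 1→X | 1→X | 01→V | 001→S | 01→V
Decoded message: UXXVSV

UXXVSV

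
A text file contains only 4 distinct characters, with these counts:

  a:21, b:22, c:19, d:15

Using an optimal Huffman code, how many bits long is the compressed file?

154

Merge the two smallest weights repeatedly:
combine d(15), c(19) → 34
combine a(21), b(22) → 43
combine 34, 43 → 77
The encoded length is the sum of every internal node's weight: 34 + 43 + 77 = 154 bits.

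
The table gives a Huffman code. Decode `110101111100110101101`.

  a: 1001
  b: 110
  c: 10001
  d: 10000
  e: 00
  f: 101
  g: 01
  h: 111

bfhafgf

Read left to right; each codeword is recognised as soon as it completes (prefix code):
  110→b | 101→f | 111→h | 1001→a | 101→f | 01→g | 101→f
Decoded message: bfhafgf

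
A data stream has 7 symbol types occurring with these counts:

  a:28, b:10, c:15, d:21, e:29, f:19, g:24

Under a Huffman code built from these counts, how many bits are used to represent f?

Build the tree from the bottom:
b(10) + c(15) → 25
f(19) + d(21) → 40
g(24) + 25 → 49
a(28) + e(29) → 57
40 + 49 → 89
57 + 89 → 146
f's leaf is at depth 3, giving a 3-bit codeword.

3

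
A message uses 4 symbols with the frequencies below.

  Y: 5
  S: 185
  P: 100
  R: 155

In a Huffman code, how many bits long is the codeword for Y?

Repeatedly merge the two smallest:
combine Y(5), P(100) → 105
combine 105, R(155) → 260
combine S(185), 260 → 445
Y's leaf is at depth 3, giving a 3-bit codeword.

3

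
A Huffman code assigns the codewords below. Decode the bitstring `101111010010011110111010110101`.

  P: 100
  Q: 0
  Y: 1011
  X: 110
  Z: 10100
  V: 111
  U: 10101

YXPPVYUU

Read left to right; each codeword is recognised as soon as it completes (prefix code):
  1011→Y | 110→X | 100→P | 100→P | 111→V | 1011→Y | 10101→U | 10101→U
Decoded message: YXPPVYUU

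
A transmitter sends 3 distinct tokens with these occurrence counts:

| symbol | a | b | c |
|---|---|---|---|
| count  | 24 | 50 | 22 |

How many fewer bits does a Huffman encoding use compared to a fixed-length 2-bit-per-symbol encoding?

Fixed-length: 2 bits × 96 symbols = 192 bits.
Huffman merges:
merge c(22) and a(24): 46
merge 46 and b(50): 96
Huffman total = 46 + 96 = 142 bits.
Saving = 192 − 142 = 50 bits.

50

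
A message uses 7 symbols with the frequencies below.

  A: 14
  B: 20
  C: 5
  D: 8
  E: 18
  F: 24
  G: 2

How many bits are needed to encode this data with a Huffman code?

233

Greedily combine the two least-frequent nodes:
combine G(2), C(5) → 7
combine 7, D(8) → 15
combine A(14), 15 → 29
combine E(18), B(20) → 38
combine F(24), 29 → 53
combine 38, 53 → 91
The encoded length is the sum of every internal node's weight: 7 + 15 + 29 + 38 + 53 + 91 = 233 bits.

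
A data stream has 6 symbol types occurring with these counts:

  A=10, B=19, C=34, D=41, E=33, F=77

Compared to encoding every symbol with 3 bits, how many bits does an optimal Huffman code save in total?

Fixed-length: 3 bits × 214 symbols = 642 bits.
Huffman merges:
combine A(10), B(19) → 29
combine 29, E(33) → 62
combine C(34), D(41) → 75
combine 62, 75 → 137
combine F(77), 137 → 214
Huffman total = 29 + 62 + 75 + 137 + 214 = 517 bits.
Saving = 642 − 517 = 125 bits.

125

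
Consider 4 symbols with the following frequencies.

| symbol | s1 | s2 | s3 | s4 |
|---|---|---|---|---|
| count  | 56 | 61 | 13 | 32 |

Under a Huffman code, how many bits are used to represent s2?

1

Huffman merges, smallest pair first:
merge s3(13) and s4(32): 45
merge 45 and s1(56): 101
merge s2(61) and 101: 162
s2 sits one level below the root: a 1-bit codeword.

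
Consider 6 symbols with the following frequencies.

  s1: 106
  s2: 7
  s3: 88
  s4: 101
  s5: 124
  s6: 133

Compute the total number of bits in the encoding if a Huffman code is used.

1409

Build the Huffman tree bottom-up:
s2(7) + s3(88) → 95
95 + s4(101) → 196
s1(106) + s5(124) → 230
s6(133) + 196 → 329
230 + 329 → 559
Each symbol's bit-cost is frequency × depth; summing gives 1409 bits (equivalently 95 + 196 + 230 + 329 + 559).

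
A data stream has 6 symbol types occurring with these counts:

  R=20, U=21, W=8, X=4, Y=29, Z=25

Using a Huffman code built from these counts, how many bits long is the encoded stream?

258

Build the Huffman tree bottom-up:
merge X(4) and W(8): 12
merge 12 and R(20): 32
merge U(21) and Z(25): 46
merge Y(29) and 32: 61
merge 46 and 61: 107
The encoded length is the sum of every internal node's weight: 12 + 32 + 46 + 61 + 107 = 258 bits.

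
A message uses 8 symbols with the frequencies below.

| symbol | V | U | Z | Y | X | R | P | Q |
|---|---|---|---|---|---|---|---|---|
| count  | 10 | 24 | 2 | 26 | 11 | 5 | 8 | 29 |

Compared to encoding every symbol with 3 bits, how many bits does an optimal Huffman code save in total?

36

Fixed-length: 3 bits × 115 symbols = 345 bits.
Huffman merges:
combine Z(2), R(5) → 7
combine 7, P(8) → 15
combine V(10), X(11) → 21
combine 15, 21 → 36
combine U(24), Y(26) → 50
combine Q(29), 36 → 65
combine 50, 65 → 115
Huffman total = 7 + 15 + 21 + 36 + 50 + 65 + 115 = 309 bits.
Saving = 345 − 309 = 36 bits.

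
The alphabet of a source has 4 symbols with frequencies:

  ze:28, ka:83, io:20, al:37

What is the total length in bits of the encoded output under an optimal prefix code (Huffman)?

Merge the two smallest weights repeatedly:
io(20) + ze(28) → 48
al(37) + 48 → 85
ka(83) + 85 → 168
Total encoded bits = sum of merged weights = 48 + 85 + 168 = 301.

301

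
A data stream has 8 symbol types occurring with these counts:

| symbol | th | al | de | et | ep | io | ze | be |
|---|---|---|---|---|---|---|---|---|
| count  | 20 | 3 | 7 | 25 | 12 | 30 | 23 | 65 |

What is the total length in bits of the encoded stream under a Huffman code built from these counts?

492

Build the Huffman tree bottom-up:
combine al(3), de(7) → 10
combine 10, ep(12) → 22
combine th(20), 22 → 42
combine ze(23), et(25) → 48
combine io(30), 42 → 72
combine 48, be(65) → 113
combine 72, 113 → 185
The encoded length is the sum of every internal node's weight: 10 + 22 + 42 + 48 + 72 + 113 + 185 = 492 bits.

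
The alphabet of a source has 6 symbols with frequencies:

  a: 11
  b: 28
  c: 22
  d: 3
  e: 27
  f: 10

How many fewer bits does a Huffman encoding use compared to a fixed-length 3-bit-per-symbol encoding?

Fixed-length: 3 bits × 101 symbols = 303 bits.
Huffman merges:
combine d(3), f(10) → 13
combine a(11), 13 → 24
combine c(22), 24 → 46
combine e(27), b(28) → 55
combine 46, 55 → 101
Huffman total = 13 + 24 + 46 + 55 + 101 = 239 bits.
Saving = 303 − 239 = 64 bits.

64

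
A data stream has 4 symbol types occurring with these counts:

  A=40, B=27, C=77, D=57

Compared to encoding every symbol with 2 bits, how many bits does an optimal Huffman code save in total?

10

Fixed-length: 2 bits × 201 symbols = 402 bits.
Huffman merges:
combine B(27), A(40) → 67
combine D(57), 67 → 124
combine C(77), 124 → 201
Huffman total = 67 + 124 + 201 = 392 bits.
Saving = 402 − 392 = 10 bits.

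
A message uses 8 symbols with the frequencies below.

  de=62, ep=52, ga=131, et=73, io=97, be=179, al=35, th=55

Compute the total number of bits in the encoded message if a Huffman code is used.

Merge the two smallest weights repeatedly:
merge al(35) and ep(52): 87
merge th(55) and de(62): 117
merge et(73) and 87: 160
merge io(97) and 117: 214
merge ga(131) and 160: 291
merge be(179) and 214: 393
merge 291 and 393: 684
Each symbol's bit-cost is frequency × depth; summing gives 1946 bits (equivalently 87 + 117 + 160 + 214 + 291 + 393 + 684).

1946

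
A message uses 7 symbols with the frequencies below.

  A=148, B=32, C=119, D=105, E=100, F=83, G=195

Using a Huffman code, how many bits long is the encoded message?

2118

Merge the two smallest weights repeatedly:
B(32) + F(83) → 115
E(100) + D(105) → 205
115 + C(119) → 234
A(148) + G(195) → 343
205 + 234 → 439
343 + 439 → 782
The encoded length is the sum of every internal node's weight: 115 + 205 + 234 + 343 + 439 + 782 = 2118 bits.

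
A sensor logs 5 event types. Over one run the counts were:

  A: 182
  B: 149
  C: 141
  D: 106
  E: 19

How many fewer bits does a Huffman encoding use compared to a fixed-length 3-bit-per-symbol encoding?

Fixed-length: 3 bits × 597 symbols = 1791 bits.
Huffman merges:
combine E(19), D(106) → 125
combine 125, C(141) → 266
combine B(149), A(182) → 331
combine 266, 331 → 597
Huffman total = 125 + 266 + 331 + 597 = 1319 bits.
Saving = 1791 − 1319 = 472 bits.

472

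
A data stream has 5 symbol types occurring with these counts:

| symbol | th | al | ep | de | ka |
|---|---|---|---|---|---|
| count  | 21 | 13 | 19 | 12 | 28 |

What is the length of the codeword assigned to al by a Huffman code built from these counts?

Huffman merges, smallest pair first:
merge de(12) and al(13): 25
merge ep(19) and th(21): 40
merge 25 and ka(28): 53
merge 40 and 53: 93
al sits 3 levels below the root, so its codeword is 3 bits.

3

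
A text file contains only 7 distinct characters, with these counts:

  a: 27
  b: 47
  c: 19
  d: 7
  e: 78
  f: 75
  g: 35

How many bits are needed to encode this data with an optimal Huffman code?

737

Greedily combine the two least-frequent nodes:
d(7) + c(19) → 26
26 + a(27) → 53
g(35) + b(47) → 82
53 + f(75) → 128
e(78) + 82 → 160
128 + 160 → 288
The encoded length is the sum of every internal node's weight: 26 + 53 + 82 + 128 + 160 + 288 = 737 bits.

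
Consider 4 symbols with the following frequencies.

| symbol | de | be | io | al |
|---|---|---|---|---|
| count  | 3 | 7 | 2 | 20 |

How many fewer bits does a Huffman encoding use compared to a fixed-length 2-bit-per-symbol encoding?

15

Fixed-length: 2 bits × 32 symbols = 64 bits.
Huffman merges:
merge io(2) and de(3): 5
merge 5 and be(7): 12
merge 12 and al(20): 32
Huffman total = 5 + 12 + 32 = 49 bits.
Saving = 64 − 49 = 15 bits.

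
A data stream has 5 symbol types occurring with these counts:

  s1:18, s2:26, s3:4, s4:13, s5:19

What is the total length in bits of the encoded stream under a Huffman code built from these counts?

177

Greedily combine the two least-frequent nodes:
s3(4) + s4(13) → 17
17 + s1(18) → 35
s5(19) + s2(26) → 45
35 + 45 → 80
Each symbol's bit-cost is frequency × depth; summing gives 177 bits (equivalently 17 + 35 + 45 + 80).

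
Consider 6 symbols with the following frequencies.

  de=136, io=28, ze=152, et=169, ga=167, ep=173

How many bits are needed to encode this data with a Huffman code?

2130

Build the Huffman tree bottom-up:
io(28) + de(136) → 164
ze(152) + 164 → 316
ga(167) + et(169) → 336
ep(173) + 316 → 489
336 + 489 → 825
The encoded length is the sum of every internal node's weight: 164 + 316 + 336 + 489 + 825 = 2130 bits.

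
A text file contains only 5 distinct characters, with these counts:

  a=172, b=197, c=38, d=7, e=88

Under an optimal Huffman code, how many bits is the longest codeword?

4

Merge the two lowest-weight nodes at each step:
combine d(7), c(38) → 45
combine 45, e(88) → 133
combine 133, a(172) → 305
combine b(197), 305 → 502
The rarest symbols sit at the bottom; the longest codeword is 4 bits.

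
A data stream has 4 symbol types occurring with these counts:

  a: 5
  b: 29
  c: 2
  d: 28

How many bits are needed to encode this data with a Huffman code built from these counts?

Build the Huffman tree bottom-up:
c(2) + a(5) → 7
7 + d(28) → 35
b(29) + 35 → 64
Each symbol's bit-cost is frequency × depth; summing gives 106 bits (equivalently 7 + 35 + 64).

106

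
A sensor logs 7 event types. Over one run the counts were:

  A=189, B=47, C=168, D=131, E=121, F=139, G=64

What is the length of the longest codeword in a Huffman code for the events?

Merge the two lowest-weight nodes at each step:
B(47) + G(64) → 111
111 + E(121) → 232
D(131) + F(139) → 270
C(168) + A(189) → 357
232 + 270 → 502
357 + 502 → 859
The first pair merged (B, G) ends up deepest, at depth 4.

4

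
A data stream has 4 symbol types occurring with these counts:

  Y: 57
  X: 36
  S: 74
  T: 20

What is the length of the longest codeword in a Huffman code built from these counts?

Merge the two lowest-weight nodes at each step:
combine T(20), X(36) → 56
combine 56, Y(57) → 113
combine S(74), 113 → 187
The first pair merged (T, X) ends up deepest, at depth 3.

3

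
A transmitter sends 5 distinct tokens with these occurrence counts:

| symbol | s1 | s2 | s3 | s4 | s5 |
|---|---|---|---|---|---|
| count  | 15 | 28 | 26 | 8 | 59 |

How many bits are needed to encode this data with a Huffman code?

Build the Huffman tree bottom-up:
s4(8) + s1(15) → 23
23 + s3(26) → 49
s2(28) + 49 → 77
s5(59) + 77 → 136
The encoded length is the sum of every internal node's weight: 23 + 49 + 77 + 136 = 285 bits.

285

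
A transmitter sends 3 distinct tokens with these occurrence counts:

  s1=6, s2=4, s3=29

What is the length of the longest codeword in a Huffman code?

Merge the two lowest-weight nodes at each step:
combine s2(4), s1(6) → 10
combine 10, s3(29) → 39
The rarest symbols sit at the bottom; the longest codeword is 2 bits.

2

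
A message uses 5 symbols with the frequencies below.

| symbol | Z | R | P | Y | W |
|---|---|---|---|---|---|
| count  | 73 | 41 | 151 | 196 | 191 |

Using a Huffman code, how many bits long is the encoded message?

Merge the two smallest weights repeatedly:
combine R(41), Z(73) → 114
combine 114, P(151) → 265
combine W(191), Y(196) → 387
combine 265, 387 → 652
Total encoded bits = sum of merged weights = 114 + 265 + 387 + 652 = 1418.

1418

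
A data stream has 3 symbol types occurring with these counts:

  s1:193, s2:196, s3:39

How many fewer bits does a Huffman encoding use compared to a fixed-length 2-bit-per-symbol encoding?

196

Fixed-length: 2 bits × 428 symbols = 856 bits.
Huffman merges:
merge s3(39) and s1(193): 232
merge s2(196) and 232: 428
Huffman total = 232 + 428 = 660 bits.
Saving = 856 − 660 = 196 bits.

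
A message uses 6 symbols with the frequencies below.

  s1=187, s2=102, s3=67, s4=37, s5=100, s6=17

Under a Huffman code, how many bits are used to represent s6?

Huffman merges, smallest pair first:
s6(17) + s4(37) → 54
54 + s3(67) → 121
s5(100) + s2(102) → 202
121 + s1(187) → 308
202 + 308 → 510
s6's leaf is at depth 4, giving a 4-bit codeword.

4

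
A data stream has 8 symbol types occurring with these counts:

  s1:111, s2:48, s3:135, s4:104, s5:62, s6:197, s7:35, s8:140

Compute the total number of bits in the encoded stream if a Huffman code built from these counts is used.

Greedily combine the two least-frequent nodes:
merge s7(35) and s2(48): 83
merge s5(62) and 83: 145
merge s4(104) and s1(111): 215
merge s3(135) and s8(140): 275
merge 145 and s6(197): 342
merge 215 and 275: 490
merge 342 and 490: 832
Each symbol's bit-cost is frequency × depth; summing gives 2382 bits (equivalently 83 + 145 + 215 + 275 + 342 + 490 + 832).

2382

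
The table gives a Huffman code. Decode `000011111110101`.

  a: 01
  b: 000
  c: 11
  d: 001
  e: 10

bacccaa

Read left to right; each codeword is recognised as soon as it completes (prefix code):
  000→b | 01→a | 11→c | 11→c | 11→c | 01→a | 01→a
Decoded message: bacccaa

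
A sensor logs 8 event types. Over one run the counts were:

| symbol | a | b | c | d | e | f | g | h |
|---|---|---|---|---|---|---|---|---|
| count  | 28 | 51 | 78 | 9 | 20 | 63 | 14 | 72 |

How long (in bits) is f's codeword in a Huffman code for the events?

3

Huffman merges, smallest pair first:
combine d(9), g(14) → 23
combine e(20), 23 → 43
combine a(28), 43 → 71
combine b(51), f(63) → 114
combine 71, h(72) → 143
combine c(78), 114 → 192
combine 143, 192 → 335
f's leaf is at depth 3, giving a 3-bit codeword.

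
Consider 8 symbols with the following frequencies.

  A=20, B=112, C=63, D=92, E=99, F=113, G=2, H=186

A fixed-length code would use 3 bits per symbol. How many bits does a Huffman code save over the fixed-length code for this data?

Fixed-length: 3 bits × 687 symbols = 2061 bits.
Huffman merges:
G(2) + A(20) → 22
22 + C(63) → 85
85 + D(92) → 177
E(99) + B(112) → 211
F(113) + 177 → 290
H(186) + 211 → 397
290 + 397 → 687
Huffman total = 22 + 85 + 177 + 211 + 290 + 397 + 687 = 1869 bits.
Saving = 2061 − 1869 = 192 bits.

192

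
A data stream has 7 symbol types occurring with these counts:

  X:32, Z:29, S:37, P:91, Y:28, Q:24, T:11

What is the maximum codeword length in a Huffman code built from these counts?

Merge the two lowest-weight nodes at each step:
T(11) + Q(24) → 35
Y(28) + Z(29) → 57
X(32) + 35 → 67
S(37) + 57 → 94
67 + P(91) → 158
94 + 158 → 252
The first pair merged (T, Q) ends up deepest, at depth 4.

4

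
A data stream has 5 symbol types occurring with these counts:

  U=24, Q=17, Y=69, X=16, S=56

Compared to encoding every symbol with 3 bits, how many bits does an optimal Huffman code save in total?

Fixed-length: 3 bits × 182 symbols = 546 bits.
Huffman merges:
combine X(16), Q(17) → 33
combine U(24), 33 → 57
combine S(56), 57 → 113
combine Y(69), 113 → 182
Huffman total = 33 + 57 + 113 + 182 = 385 bits.
Saving = 546 − 385 = 161 bits.

161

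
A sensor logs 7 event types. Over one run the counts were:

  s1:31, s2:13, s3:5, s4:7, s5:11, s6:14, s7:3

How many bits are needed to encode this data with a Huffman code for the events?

213

Merge the two smallest weights repeatedly:
merge s7(3) and s3(5): 8
merge s4(7) and 8: 15
merge s5(11) and s2(13): 24
merge s6(14) and 15: 29
merge 24 and 29: 53
merge s1(31) and 53: 84
Each symbol's bit-cost is frequency × depth; summing gives 213 bits (equivalently 8 + 15 + 24 + 29 + 53 + 84).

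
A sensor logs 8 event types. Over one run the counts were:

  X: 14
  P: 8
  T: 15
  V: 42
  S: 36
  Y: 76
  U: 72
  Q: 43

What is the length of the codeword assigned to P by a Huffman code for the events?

5

Repeatedly merge the two smallest:
P(8) + X(14) → 22
T(15) + 22 → 37
S(36) + 37 → 73
V(42) + Q(43) → 85
U(72) + 73 → 145
Y(76) + 85 → 161
145 + 161 → 306
P's leaf is at depth 5, giving a 5-bit codeword.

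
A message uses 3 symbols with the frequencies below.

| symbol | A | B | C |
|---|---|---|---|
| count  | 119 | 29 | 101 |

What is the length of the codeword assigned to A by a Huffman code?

Repeatedly merge the two smallest:
combine B(29), C(101) → 130
combine A(119), 130 → 249
A is merged only at the final step, so code length = 1.

1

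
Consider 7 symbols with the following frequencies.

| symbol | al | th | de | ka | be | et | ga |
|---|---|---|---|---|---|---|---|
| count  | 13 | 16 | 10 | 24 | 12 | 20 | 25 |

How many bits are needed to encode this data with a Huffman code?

Build the Huffman tree bottom-up:
combine de(10), be(12) → 22
combine al(13), th(16) → 29
combine et(20), 22 → 42
combine ka(24), ga(25) → 49
combine 29, 42 → 71
combine 49, 71 → 120
Total encoded bits = sum of merged weights = 22 + 29 + 42 + 49 + 71 + 120 = 333.

333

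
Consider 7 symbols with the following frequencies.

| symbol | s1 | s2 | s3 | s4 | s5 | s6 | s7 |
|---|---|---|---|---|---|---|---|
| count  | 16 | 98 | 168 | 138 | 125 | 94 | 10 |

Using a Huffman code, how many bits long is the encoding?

1662

Build the Huffman tree bottom-up:
s7(10) + s1(16) → 26
26 + s6(94) → 120
s2(98) + 120 → 218
s5(125) + s4(138) → 263
s3(168) + 218 → 386
263 + 386 → 649
The encoded length is the sum of every internal node's weight: 26 + 120 + 218 + 263 + 386 + 649 = 1662 bits.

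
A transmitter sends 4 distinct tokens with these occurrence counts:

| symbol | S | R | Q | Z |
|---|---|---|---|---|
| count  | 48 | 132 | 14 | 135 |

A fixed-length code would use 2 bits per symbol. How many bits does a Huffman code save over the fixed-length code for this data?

73

Fixed-length: 2 bits × 329 symbols = 658 bits.
Huffman merges:
combine Q(14), S(48) → 62
combine 62, R(132) → 194
combine Z(135), 194 → 329
Huffman total = 62 + 194 + 329 = 585 bits.
Saving = 658 − 585 = 73 bits.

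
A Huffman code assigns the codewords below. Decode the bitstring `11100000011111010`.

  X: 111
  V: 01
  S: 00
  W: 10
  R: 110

Read left to right; each codeword is recognised as soon as it completes (prefix code):
  111→X | 00→S | 00→S | 00→S | 111→X | 110→R | 10→W
Decoded message: XSSSXRW

XSSSXRW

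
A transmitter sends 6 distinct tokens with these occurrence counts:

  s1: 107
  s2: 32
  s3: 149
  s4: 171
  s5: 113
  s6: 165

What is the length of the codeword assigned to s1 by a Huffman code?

Repeatedly merge the two smallest:
s2(32) + s1(107) → 139
s5(113) + 139 → 252
s3(149) + s6(165) → 314
s4(171) + 252 → 423
314 + 423 → 737
s1 sits 4 levels below the root, so its codeword is 4 bits.

4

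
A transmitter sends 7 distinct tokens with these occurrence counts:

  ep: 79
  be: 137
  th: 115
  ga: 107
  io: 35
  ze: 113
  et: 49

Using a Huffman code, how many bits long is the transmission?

Merge the two smallest weights repeatedly:
io(35) + et(49) → 84
ep(79) + 84 → 163
ga(107) + ze(113) → 220
th(115) + be(137) → 252
163 + 220 → 383
252 + 383 → 635
Total encoded bits = sum of merged weights = 84 + 163 + 220 + 252 + 383 + 635 = 1737.

1737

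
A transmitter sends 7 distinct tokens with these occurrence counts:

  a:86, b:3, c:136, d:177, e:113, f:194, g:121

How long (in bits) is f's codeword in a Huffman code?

Repeatedly merge the two smallest:
b(3) + a(86) → 89
89 + e(113) → 202
g(121) + c(136) → 257
d(177) + f(194) → 371
202 + 257 → 459
371 + 459 → 830
The subtree containing f is merged 2 times, so code length = 2.

2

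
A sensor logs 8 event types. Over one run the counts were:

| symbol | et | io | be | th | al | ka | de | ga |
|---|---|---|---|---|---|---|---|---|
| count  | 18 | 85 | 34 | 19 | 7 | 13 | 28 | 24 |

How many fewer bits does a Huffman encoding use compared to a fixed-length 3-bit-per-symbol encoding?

69

Fixed-length: 3 bits × 228 symbols = 684 bits.
Huffman merges:
combine al(7), ka(13) → 20
combine et(18), th(19) → 37
combine 20, ga(24) → 44
combine de(28), be(34) → 62
combine 37, 44 → 81
combine 62, 81 → 143
combine io(85), 143 → 228
Huffman total = 20 + 37 + 44 + 62 + 81 + 143 + 228 = 615 bits.
Saving = 684 − 615 = 69 bits.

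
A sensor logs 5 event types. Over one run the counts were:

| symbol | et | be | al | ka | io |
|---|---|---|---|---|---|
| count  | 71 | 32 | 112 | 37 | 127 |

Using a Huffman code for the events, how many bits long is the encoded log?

827

Greedily combine the two least-frequent nodes:
combine be(32), ka(37) → 69
combine 69, et(71) → 140
combine al(112), io(127) → 239
combine 140, 239 → 379
Each symbol's bit-cost is frequency × depth; summing gives 827 bits (equivalently 69 + 140 + 239 + 379).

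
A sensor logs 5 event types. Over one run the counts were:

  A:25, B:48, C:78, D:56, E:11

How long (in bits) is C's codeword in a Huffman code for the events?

2

Repeatedly merge the two smallest:
combine E(11), A(25) → 36
combine 36, B(48) → 84
combine D(56), C(78) → 134
combine 84, 134 → 218
C's leaf is at depth 2, giving a 2-bit codeword.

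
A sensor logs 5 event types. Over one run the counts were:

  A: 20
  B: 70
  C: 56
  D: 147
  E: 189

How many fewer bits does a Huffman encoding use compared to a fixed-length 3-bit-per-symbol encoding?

Fixed-length: 3 bits × 482 symbols = 1446 bits.
Huffman merges:
merge A(20) and C(56): 76
merge B(70) and 76: 146
merge 146 and D(147): 293
merge E(189) and 293: 482
Huffman total = 76 + 146 + 293 + 482 = 997 bits.
Saving = 1446 − 997 = 449 bits.

449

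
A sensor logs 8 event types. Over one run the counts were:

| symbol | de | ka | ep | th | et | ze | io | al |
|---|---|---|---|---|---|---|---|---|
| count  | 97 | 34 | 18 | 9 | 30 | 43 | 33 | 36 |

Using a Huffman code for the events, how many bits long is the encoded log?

Merge the two smallest weights repeatedly:
combine th(9), ep(18) → 27
combine 27, et(30) → 57
combine io(33), ka(34) → 67
combine al(36), ze(43) → 79
combine 57, 67 → 124
combine 79, de(97) → 176
combine 124, 176 → 300
The encoded length is the sum of every internal node's weight: 27 + 57 + 67 + 79 + 124 + 176 + 300 = 830 bits.

830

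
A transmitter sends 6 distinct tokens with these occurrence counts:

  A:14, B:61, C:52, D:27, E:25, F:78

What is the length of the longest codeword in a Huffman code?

Merge the two lowest-weight nodes at each step:
combine A(14), E(25) → 39
combine D(27), 39 → 66
combine C(52), B(61) → 113
combine 66, F(78) → 144
combine 113, 144 → 257
The first pair merged (A, E) ends up deepest, at depth 4.

4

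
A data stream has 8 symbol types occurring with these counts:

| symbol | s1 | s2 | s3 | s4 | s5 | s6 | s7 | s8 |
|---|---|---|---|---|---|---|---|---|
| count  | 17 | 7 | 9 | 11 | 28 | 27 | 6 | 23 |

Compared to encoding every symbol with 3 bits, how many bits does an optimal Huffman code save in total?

Fixed-length: 3 bits × 128 symbols = 384 bits.
Huffman merges:
merge s7(6) and s2(7): 13
merge s3(9) and s4(11): 20
merge 13 and s1(17): 30
merge 20 and s8(23): 43
merge s6(27) and s5(28): 55
merge 30 and 43: 73
merge 55 and 73: 128
Huffman total = 13 + 20 + 30 + 43 + 55 + 73 + 128 = 362 bits.
Saving = 384 − 362 = 22 bits.

22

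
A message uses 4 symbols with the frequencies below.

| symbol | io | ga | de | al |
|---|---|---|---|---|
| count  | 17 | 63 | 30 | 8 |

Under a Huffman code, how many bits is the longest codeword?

3

Merge the two lowest-weight nodes at each step:
combine al(8), io(17) → 25
combine 25, de(30) → 55
combine 55, ga(63) → 118
The rarest symbols sit at the bottom; the longest codeword is 3 bits.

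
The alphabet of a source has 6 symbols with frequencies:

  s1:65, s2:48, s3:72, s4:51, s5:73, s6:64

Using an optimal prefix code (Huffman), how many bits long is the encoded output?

974

Greedily combine the two least-frequent nodes:
combine s2(48), s4(51) → 99
combine s6(64), s1(65) → 129
combine s3(72), s5(73) → 145
combine 99, 129 → 228
combine 145, 228 → 373
Each symbol's bit-cost is frequency × depth; summing gives 974 bits (equivalently 99 + 129 + 145 + 228 + 373).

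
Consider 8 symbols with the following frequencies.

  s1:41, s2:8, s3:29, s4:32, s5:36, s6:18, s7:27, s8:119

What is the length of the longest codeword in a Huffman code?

5

Merge the two lowest-weight nodes at each step:
s2(8) + s6(18) → 26
26 + s7(27) → 53
s3(29) + s4(32) → 61
s5(36) + s1(41) → 77
53 + 61 → 114
77 + 114 → 191
s8(119) + 191 → 310
Maximum depth reached is 5.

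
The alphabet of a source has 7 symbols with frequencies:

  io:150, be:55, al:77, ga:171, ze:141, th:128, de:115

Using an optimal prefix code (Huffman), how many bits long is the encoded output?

Greedily combine the two least-frequent nodes:
combine be(55), al(77) → 132
combine de(115), th(128) → 243
combine 132, ze(141) → 273
combine io(150), ga(171) → 321
combine 243, 273 → 516
combine 321, 516 → 837
Each symbol's bit-cost is frequency × depth; summing gives 2322 bits (equivalently 132 + 243 + 273 + 321 + 516 + 837).

2322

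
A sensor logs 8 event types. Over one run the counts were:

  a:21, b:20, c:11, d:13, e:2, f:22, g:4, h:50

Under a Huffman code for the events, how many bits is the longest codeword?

5

Merge the two lowest-weight nodes at each step:
e(2) + g(4) → 6
6 + c(11) → 17
d(13) + 17 → 30
b(20) + a(21) → 41
f(22) + 30 → 52
41 + h(50) → 91
52 + 91 → 143
The rarest symbols sit at the bottom; the longest codeword is 5 bits.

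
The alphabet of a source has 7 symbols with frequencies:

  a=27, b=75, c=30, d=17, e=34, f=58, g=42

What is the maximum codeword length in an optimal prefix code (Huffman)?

Merge the two lowest-weight nodes at each step:
combine d(17), a(27) → 44
combine c(30), e(34) → 64
combine g(42), 44 → 86
combine f(58), 64 → 122
combine b(75), 86 → 161
combine 122, 161 → 283
The rarest symbols sit at the bottom; the longest codeword is 4 bits.

4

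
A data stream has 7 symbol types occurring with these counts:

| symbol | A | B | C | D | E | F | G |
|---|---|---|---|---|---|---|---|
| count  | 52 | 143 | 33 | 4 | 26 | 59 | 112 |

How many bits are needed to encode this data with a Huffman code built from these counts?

Merge the two smallest weights repeatedly:
merge D(4) and E(26): 30
merge 30 and C(33): 63
merge A(52) and F(59): 111
merge 63 and 111: 174
merge G(112) and B(143): 255
merge 174 and 255: 429
The encoded length is the sum of every internal node's weight: 30 + 63 + 111 + 174 + 255 + 429 = 1062 bits.

1062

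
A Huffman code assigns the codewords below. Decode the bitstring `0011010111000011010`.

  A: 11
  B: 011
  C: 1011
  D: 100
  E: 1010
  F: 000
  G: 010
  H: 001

HEADHE

Read left to right; each codeword is recognised as soon as it completes (prefix code):
  001→H | 1010→E | 11→A | 100→D | 001→H | 1010→E
Decoded message: HEADHE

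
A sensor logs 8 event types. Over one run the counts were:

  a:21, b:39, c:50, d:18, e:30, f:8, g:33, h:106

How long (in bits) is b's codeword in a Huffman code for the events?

Repeatedly merge the two smallest:
combine f(8), d(18) → 26
combine a(21), 26 → 47
combine e(30), g(33) → 63
combine b(39), 47 → 86
combine c(50), 63 → 113
combine 86, h(106) → 192
combine 113, 192 → 305
b sits 3 levels below the root, so its codeword is 3 bits.

3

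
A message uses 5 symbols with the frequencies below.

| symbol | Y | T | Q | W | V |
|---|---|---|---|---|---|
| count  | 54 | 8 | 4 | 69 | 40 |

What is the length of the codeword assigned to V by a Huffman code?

Repeatedly merge the two smallest:
merge Q(4) and T(8): 12
merge 12 and V(40): 52
merge 52 and Y(54): 106
merge W(69) and 106: 175
The subtree containing V is merged 3 times, so code length = 3.

3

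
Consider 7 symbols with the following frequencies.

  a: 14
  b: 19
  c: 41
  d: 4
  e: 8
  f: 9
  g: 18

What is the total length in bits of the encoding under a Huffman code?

290

Merge the two smallest weights repeatedly:
d(4) + e(8) → 12
f(9) + 12 → 21
a(14) + g(18) → 32
b(19) + 21 → 40
32 + 40 → 72
c(41) + 72 → 113
The encoded length is the sum of every internal node's weight: 12 + 21 + 32 + 40 + 72 + 113 = 290 bits.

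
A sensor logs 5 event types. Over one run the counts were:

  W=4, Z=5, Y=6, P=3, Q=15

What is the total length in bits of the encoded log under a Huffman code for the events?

69

Merge the two smallest weights repeatedly:
combine P(3), W(4) → 7
combine Z(5), Y(6) → 11
combine 7, 11 → 18
combine Q(15), 18 → 33
Each symbol's bit-cost is frequency × depth; summing gives 69 bits (equivalently 7 + 11 + 18 + 33).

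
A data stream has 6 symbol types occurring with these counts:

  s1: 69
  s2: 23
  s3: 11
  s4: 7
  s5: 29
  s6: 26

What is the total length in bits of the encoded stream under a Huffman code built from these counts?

Build the Huffman tree bottom-up:
combine s4(7), s3(11) → 18
combine 18, s2(23) → 41
combine s6(26), s5(29) → 55
combine 41, 55 → 96
combine s1(69), 96 → 165
Total encoded bits = sum of merged weights = 18 + 41 + 55 + 96 + 165 = 375.

375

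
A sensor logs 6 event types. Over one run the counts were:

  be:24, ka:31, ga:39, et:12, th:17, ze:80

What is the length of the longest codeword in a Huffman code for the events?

4

Merge the two lowest-weight nodes at each step:
combine et(12), th(17) → 29
combine be(24), 29 → 53
combine ka(31), ga(39) → 70
combine 53, 70 → 123
combine ze(80), 123 → 203
The first pair merged (et, th) ends up deepest, at depth 4.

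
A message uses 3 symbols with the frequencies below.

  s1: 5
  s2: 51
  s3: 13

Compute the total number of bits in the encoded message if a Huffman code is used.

87

Merge the two smallest weights repeatedly:
combine s1(5), s3(13) → 18
combine 18, s2(51) → 69
Each symbol's bit-cost is frequency × depth; summing gives 87 bits (equivalently 18 + 69).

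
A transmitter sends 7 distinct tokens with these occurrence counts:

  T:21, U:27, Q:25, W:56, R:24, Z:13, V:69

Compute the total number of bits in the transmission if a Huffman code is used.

Merge the two smallest weights repeatedly:
merge Z(13) and T(21): 34
merge R(24) and Q(25): 49
merge U(27) and 34: 61
merge 49 and W(56): 105
merge 61 and V(69): 130
merge 105 and 130: 235
Total encoded bits = sum of merged weights = 34 + 49 + 61 + 105 + 130 + 235 = 614.

614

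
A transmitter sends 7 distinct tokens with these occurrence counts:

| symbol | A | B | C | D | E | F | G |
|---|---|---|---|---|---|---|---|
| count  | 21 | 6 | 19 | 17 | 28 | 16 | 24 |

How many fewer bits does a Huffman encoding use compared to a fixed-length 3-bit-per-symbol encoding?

Fixed-length: 3 bits × 131 symbols = 393 bits.
Huffman merges:
combine B(6), F(16) → 22
combine D(17), C(19) → 36
combine A(21), 22 → 43
combine G(24), E(28) → 52
combine 36, 43 → 79
combine 52, 79 → 131
Huffman total = 22 + 36 + 43 + 52 + 79 + 131 = 363 bits.
Saving = 393 − 363 = 30 bits.

30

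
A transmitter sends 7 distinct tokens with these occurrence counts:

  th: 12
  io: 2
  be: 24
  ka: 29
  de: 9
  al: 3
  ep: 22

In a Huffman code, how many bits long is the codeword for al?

5

Build the tree from the bottom:
combine io(2), al(3) → 5
combine 5, de(9) → 14
combine th(12), 14 → 26
combine ep(22), be(24) → 46
combine 26, ka(29) → 55
combine 46, 55 → 101
al's leaf is at depth 5, giving a 5-bit codeword.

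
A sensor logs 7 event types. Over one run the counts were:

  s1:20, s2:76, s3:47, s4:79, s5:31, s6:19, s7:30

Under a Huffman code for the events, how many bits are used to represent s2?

Repeatedly merge the two smallest:
s6(19) + s1(20) → 39
s7(30) + s5(31) → 61
39 + s3(47) → 86
61 + s2(76) → 137
s4(79) + 86 → 165
137 + 165 → 302
s2 sits 2 levels below the root, so its codeword is 2 bits.

2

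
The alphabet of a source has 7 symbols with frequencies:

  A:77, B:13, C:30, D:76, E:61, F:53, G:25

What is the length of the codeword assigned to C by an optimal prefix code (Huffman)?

Repeatedly merge the two smallest:
combine B(13), G(25) → 38
combine C(30), 38 → 68
combine F(53), E(61) → 114
combine 68, D(76) → 144
combine A(77), 114 → 191
combine 144, 191 → 335
C's leaf is at depth 3, giving a 3-bit codeword.

3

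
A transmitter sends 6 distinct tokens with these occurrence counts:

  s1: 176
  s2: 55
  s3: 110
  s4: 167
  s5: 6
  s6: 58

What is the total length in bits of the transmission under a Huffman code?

Build the Huffman tree bottom-up:
merge s5(6) and s2(55): 61
merge s6(58) and 61: 119
merge s3(110) and 119: 229
merge s4(167) and s1(176): 343
merge 229 and 343: 572
Total encoded bits = sum of merged weights = 61 + 119 + 229 + 343 + 572 = 1324.

1324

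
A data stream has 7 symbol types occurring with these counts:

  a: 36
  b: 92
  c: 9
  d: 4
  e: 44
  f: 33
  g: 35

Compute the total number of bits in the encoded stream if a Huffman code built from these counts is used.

Merge the two smallest weights repeatedly:
merge d(4) and c(9): 13
merge 13 and f(33): 46
merge g(35) and a(36): 71
merge e(44) and 46: 90
merge 71 and 90: 161
merge b(92) and 161: 253
The encoded length is the sum of every internal node's weight: 13 + 46 + 71 + 90 + 161 + 253 = 634 bits.

634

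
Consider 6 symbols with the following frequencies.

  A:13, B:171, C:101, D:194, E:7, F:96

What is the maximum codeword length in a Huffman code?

Merge the two lowest-weight nodes at each step:
E(7) + A(13) → 20
20 + F(96) → 116
C(101) + 116 → 217
B(171) + D(194) → 365
217 + 365 → 582
Maximum depth reached is 4.

4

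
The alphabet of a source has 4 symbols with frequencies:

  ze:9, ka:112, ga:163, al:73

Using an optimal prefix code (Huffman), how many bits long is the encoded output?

Merge the two smallest weights repeatedly:
merge ze(9) and al(73): 82
merge 82 and ka(112): 194
merge ga(163) and 194: 357
Each symbol's bit-cost is frequency × depth; summing gives 633 bits (equivalently 82 + 194 + 357).

633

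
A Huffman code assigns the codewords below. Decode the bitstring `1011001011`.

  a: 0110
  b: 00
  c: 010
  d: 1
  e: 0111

dacdd

Read left to right; each codeword is recognised as soon as it completes (prefix code):
  1→d | 0110→a | 010→c | 1→d | 1→d
Decoded message: dacdd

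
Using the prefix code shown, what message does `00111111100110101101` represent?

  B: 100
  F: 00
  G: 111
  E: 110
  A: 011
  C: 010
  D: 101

Read left to right; each codeword is recognised as soon as it completes (prefix code):
  00→F | 111→G | 111→G | 100→B | 110→E | 101→D | 101→D
Decoded message: FGGBEDD

FGGBEDD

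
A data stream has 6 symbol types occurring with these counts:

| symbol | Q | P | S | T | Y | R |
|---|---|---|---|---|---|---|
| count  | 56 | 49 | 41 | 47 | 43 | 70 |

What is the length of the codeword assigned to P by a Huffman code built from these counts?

Build the tree from the bottom:
S(41) + Y(43) → 84
T(47) + P(49) → 96
Q(56) + R(70) → 126
84 + 96 → 180
126 + 180 → 306
P's leaf is at depth 3, giving a 3-bit codeword.

3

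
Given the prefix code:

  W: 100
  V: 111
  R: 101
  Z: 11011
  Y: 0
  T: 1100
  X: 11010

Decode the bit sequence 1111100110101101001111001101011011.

VTXXYVWXZ

Read left to right; each codeword is recognised as soon as it completes (prefix code):
  111→V | 1100→T | 11010→X | 11010→X | 0→Y | 111→V | 100→W | 11010→X | 11011→Z
Decoded message: VTXXYVWXZ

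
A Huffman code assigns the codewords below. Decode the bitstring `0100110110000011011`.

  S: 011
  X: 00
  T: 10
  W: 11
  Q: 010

QSSXXSS

Read left to right; each codeword is recognised as soon as it completes (prefix code):
  010→Q | 011→S | 011→S | 00→X | 00→X | 011→S | 011→S
Decoded message: QSSXXSS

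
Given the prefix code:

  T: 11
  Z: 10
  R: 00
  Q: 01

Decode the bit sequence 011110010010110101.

Read left to right; each codeword is recognised as soon as it completes (prefix code):
  01→Q | 11→T | 10→Z | 01→Q | 00→R | 10→Z | 11→T | 01→Q | 01→Q
Decoded message: QTZQRZTQQ

QTZQRZTQQ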